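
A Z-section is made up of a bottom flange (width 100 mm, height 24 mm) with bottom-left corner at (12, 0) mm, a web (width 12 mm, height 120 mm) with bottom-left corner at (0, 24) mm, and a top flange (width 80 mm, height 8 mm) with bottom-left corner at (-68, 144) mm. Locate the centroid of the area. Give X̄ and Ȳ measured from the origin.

X̄ = 31.14 mm, Ȳ = 54.57 mm

bottom flange: A = 100 × 24 = 2400.00, centroid at (62.00, 12.00).
web: A = 12 × 120 = 1440.00, centroid at (6.00, 84.00).
top flange: A = 80 × 8 = 640.00, centroid at (-28.00, 148.00).
ΣA = 4480.00 mm²
ΣAX̄ = (2400.00)(62.00) + (1440.00)(6.00) + (640.00)(-28.00) = 139520.00 mm³
ΣAȲ = (2400.00)(12.00) + (1440.00)(84.00) + (640.00)(148.00) = 244480.00 mm³
X̄ = 139520.00 / 4480.00 = 31.14 mm
Ȳ = 244480.00 / 4480.00 = 54.57 mm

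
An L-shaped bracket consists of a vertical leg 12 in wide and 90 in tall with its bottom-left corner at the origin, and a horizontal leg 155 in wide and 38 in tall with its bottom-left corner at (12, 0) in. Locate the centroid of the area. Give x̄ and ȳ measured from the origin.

vertical leg: A = 12 × 90 = 1080.00, centroid at (6.00, 45.00).
horizontal leg: A = 155 × 38 = 5890.00, centroid at (89.50, 19.00).
ΣA = 6970.00 in²
ΣAx̄ = (1080.00)(6.00) + (5890.00)(89.50) = 533635.00 in³
ΣAȳ = (1080.00)(45.00) + (5890.00)(19.00) = 160510.00 in³
x̄ = 533635.00 / 6970.00 = 76.56 in
ȳ = 160510.00 / 6970.00 = 23.03 in

x̄ = 76.56 in, ȳ = 23.03 in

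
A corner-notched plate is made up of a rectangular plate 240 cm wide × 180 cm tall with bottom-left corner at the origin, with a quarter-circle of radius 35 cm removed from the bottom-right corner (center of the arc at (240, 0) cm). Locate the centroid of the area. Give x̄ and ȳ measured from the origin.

Part | A | x̄ᵢ | ȳᵢ | A·x̄ᵢ | A·ȳᵢ
plate | 43200.00 | 120.00 | 90.00 | 5184000.00 | 3888000.00
removed quarter-circle | -962.11 | 225.15 | 14.85 | -216615.39 | -14291.67
Σ | 42237.89 |  |  | 4967384.61 | 3873708.33
x̄ = 4967384.61 / 42237.89 = 117.60 cm
ȳ = 3873708.33 / 42237.89 = 91.71 cm

x̄ = 117.60 cm, ȳ = 91.71 cm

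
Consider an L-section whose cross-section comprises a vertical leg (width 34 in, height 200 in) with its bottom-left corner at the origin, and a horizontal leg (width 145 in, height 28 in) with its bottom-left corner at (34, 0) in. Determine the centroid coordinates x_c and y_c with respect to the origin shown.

vertical leg: A = 34 × 200 = 6800.00, centroid at (17.00, 100.00).
horizontal leg: A = 145 × 28 = 4060.00, centroid at (106.50, 14.00).
ΣA = 10860.00 in², ΣAx_c = 547990.00 in³, ΣAy_c = 736840.00 in³.
x_c = 547990.00/10860.00 = 50.46 in; y_c = 736840.00/10860.00 = 67.85 in.

x_c = 50.46 in, y_c = 67.85 in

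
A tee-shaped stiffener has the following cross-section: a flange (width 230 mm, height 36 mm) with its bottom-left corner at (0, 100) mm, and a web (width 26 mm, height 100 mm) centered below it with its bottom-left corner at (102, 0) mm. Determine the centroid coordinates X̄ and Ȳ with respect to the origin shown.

web: A = 26 × 100 = 2600.00, centroid at (115.00, 50.00).
flange: A = 230 × 36 = 8280.00, centroid at (115.00, 118.00).
ΣA = 10880.00 mm²
ΣAX̄ = (2600.00)(115.00) + (8280.00)(115.00) = 1251200.00 mm³
ΣAȲ = (2600.00)(50.00) + (8280.00)(118.00) = 1107040.00 mm³
X̄ = 1251200.00 / 10880.00 = 115.00 mm
Ȳ = 1107040.00 / 10880.00 = 101.75 mm

X̄ = 115.00 mm, Ȳ = 101.75 mm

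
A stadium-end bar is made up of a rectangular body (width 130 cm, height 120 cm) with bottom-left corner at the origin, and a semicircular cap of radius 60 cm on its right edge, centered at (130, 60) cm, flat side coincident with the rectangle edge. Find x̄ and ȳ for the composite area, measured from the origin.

rectangular body: A = 130 × 120 = 15600.00, centroid at (65.00, 60.00).
semicircular end: A = ½π·60² = 5654.87, centroid at (155.46, 60.00).
ΣA = 21254.87 cm²
ΣAx̄ = (15600.00)(65.00) + (5654.87)(155.46) = 1893132.68 cm³
ΣAȳ = (15600.00)(60.00) + (5654.87)(60.00) = 1275292.01 cm³
x̄ = 1893132.68 / 21254.87 = 89.07 cm
ȳ = 1275292.01 / 21254.87 = 60.00 cm

x̄ = 89.07 cm, ȳ = 60.00 cm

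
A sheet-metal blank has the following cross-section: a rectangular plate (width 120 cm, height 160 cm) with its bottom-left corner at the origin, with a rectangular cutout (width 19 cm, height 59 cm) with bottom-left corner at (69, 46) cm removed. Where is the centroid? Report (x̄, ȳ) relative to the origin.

x̄ = 58.85 cm, ȳ = 80.28 cm

Part | A | x̄ᵢ | ȳᵢ | A·x̄ᵢ | A·ȳᵢ
plate | 19200.00 | 60.00 | 80.00 | 1152000.00 | 1536000.00
hole | -1121.00 | 78.50 | 75.50 | -87998.50 | -84635.50
Σ | 18079.00 |  |  | 1064001.50 | 1451364.50
x̄ = 1064001.50 / 18079.00 = 58.85 cm
ȳ = 1451364.50 / 18079.00 = 80.28 cm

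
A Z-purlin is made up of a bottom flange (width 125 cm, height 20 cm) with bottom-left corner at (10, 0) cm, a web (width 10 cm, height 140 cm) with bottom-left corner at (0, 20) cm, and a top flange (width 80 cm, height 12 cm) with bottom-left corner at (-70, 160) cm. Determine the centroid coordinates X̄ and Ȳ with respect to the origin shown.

X̄ = 32.81 cm, Ȳ = 63.86 cm

Part | A | x̄ᵢ | ȳᵢ | A·x̄ᵢ | A·ȳᵢ
bottom flange | 2500.00 | 72.50 | 10.00 | 181250.00 | 25000.00
web | 1400.00 | 5.00 | 90.00 | 7000.00 | 126000.00
top flange | 960.00 | -30.00 | 166.00 | -28800.00 | 159360.00
Σ | 4860.00 |  |  | 159450.00 | 310360.00
X̄ = 159450.00 / 4860.00 = 32.81 cm
Ȳ = 310360.00 / 4860.00 = 63.86 cm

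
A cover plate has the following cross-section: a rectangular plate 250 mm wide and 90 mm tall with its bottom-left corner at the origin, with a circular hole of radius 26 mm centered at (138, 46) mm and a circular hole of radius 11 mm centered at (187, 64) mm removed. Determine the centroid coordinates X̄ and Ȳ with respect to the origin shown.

X̄ = 122.44 mm, Ȳ = 44.53 mm

plate: A = 250 × 90 = 22500.00, centroid at (125.00, 45.00).
hole 1: A = −π·26² = -2123.72, centroid at (138.00, 46.00).
hole 2: A = −π·11² = -380.13, centroid at (187.00, 64.00).
ΣA = 19996.15 mm², ΣAX̄ = 2448342.29 mm³, ΣAȲ = 890480.54 mm³.
X̄ = 2448342.29/19996.15 = 122.44 mm; Ȳ = 890480.54/19996.15 = 44.53 mm.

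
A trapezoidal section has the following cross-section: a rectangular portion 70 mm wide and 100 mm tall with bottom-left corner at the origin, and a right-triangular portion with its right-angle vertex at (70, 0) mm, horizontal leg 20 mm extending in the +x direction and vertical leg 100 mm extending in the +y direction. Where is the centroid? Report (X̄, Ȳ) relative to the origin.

X̄ = 40.21 mm, Ȳ = 47.92 mm

Part | A | x̄ᵢ | ȳᵢ | A·x̄ᵢ | A·ȳᵢ
rectangular portion | 7000.00 | 35.00 | 50.00 | 245000.00 | 350000.00
triangular portion | 1000.00 | 76.67 | 33.33 | 76666.67 | 33333.33
Σ | 8000.00 |  |  | 321666.67 | 383333.33
X̄ = 321666.67 / 8000.00 = 40.21 mm
Ȳ = 383333.33 / 8000.00 = 47.92 mm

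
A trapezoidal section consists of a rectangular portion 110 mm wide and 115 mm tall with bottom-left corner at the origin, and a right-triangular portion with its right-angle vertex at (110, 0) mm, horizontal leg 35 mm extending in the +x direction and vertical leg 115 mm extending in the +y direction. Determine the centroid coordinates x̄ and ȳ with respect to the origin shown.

rectangular portion: A = 110 × 115 = 12650.00, centroid at (55.00, 57.50).
triangular portion: A = ½·35·115 = 2012.50, centroid at (121.67, 38.33).
ΣA = 14662.50 mm²
ΣAx̄ = (12650.00)(55.00) + (2012.50)(121.67) = 940604.17 mm³
ΣAȳ = (12650.00)(57.50) + (2012.50)(38.33) = 804520.83 mm³
x̄ = 940604.17 / 14662.50 = 64.15 mm
ȳ = 804520.83 / 14662.50 = 54.87 mm

x̄ = 64.15 mm, ȳ = 54.87 mm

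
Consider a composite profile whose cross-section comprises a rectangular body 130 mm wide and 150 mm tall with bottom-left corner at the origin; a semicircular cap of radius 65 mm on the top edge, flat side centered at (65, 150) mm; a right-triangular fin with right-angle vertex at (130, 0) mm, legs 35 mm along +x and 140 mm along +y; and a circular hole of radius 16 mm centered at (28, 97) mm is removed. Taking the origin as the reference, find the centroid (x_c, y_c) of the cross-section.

rectangular body: A = 130 × 150 = 19500.00, centroid at (65.00, 75.00).
semicircular top: A = ½π·65² = 6636.61, centroid at (65.00, 177.59).
triangular fin: A = ½·35·140 = 2450.00, centroid at (141.67, 46.67).
hole: A = −π·16² = -804.25, centroid at (28.00, 97.00).
ΣA = 27782.37 mm², ΣAx_c = 2023444.34 mm³, ΣAy_c = 2677396.81 mm³.
x_c = 2023444.34/27782.37 = 72.83 mm; y_c = 2677396.81/27782.37 = 96.37 mm.

x_c = 72.83 mm, y_c = 96.37 mm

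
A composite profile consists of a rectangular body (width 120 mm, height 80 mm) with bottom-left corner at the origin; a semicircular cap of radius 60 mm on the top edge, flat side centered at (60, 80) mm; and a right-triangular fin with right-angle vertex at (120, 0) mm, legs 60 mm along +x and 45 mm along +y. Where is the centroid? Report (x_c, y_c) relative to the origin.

x_c = 66.50 mm, y_c = 60.26 mm

Part | A | x̄ᵢ | ȳᵢ | A·x̄ᵢ | A·ȳᵢ
rectangular body | 9600.00 | 60.00 | 40.00 | 576000.00 | 384000.00
semicircular top | 5654.87 | 60.00 | 105.46 | 339292.01 | 596389.34
triangular fin | 1350.00 | 140.00 | 15.00 | 189000.00 | 20250.00
Σ | 16604.87 |  |  | 1104292.01 | 1000639.34
x_c = 1104292.01 / 16604.87 = 66.50 mm
y_c = 1000639.34 / 16604.87 = 60.26 mm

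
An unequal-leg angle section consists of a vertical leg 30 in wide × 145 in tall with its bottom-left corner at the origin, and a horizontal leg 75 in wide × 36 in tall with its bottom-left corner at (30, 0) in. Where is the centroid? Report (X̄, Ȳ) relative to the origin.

vertical leg: A = 30 × 145 = 4350.00, centroid at (15.00, 72.50).
horizontal leg: A = 75 × 36 = 2700.00, centroid at (67.50, 18.00).
ΣA = 7050.00 in², ΣAX̄ = 247500.00 in³, ΣAȲ = 363975.00 in³.
X̄ = 247500.00/7050.00 = 35.11 in; Ȳ = 363975.00/7050.00 = 51.63 in.

X̄ = 35.11 in, Ȳ = 51.63 in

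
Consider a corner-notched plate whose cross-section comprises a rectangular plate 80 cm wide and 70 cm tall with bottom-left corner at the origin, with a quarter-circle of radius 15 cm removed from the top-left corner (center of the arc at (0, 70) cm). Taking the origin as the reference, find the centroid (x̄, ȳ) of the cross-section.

Part | A | x̄ᵢ | ȳᵢ | A·x̄ᵢ | A·ȳᵢ
plate | 5600.00 | 40.00 | 35.00 | 224000.00 | 196000.00
removed quarter-circle | -176.71 | 6.37 | 63.63 | -1125.00 | -11245.02
Σ | 5423.29 |  |  | 222875.00 | 184754.98
x̄ = 222875.00 / 5423.29 = 41.10 cm
ȳ = 184754.98 / 5423.29 = 34.07 cm

x̄ = 41.10 cm, ȳ = 34.07 cm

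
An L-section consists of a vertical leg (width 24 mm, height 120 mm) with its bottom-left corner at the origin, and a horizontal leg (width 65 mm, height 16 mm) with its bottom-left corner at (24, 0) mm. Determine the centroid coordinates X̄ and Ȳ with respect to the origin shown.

vertical leg: A = 24 × 120 = 2880.00, centroid at (12.00, 60.00).
horizontal leg: A = 65 × 16 = 1040.00, centroid at (56.50, 8.00).
ΣA = 3920.00 mm², ΣAX̄ = 93320.00 mm³, ΣAȲ = 181120.00 mm³.
X̄ = 93320.00/3920.00 = 23.81 mm; Ȳ = 181120.00/3920.00 = 46.20 mm.

X̄ = 23.81 mm, Ȳ = 46.20 mm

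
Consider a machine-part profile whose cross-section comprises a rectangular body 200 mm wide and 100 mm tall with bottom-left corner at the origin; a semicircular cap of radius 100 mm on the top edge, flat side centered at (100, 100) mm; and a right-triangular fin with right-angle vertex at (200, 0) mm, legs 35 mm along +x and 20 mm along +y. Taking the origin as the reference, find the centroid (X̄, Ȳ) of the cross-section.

Part | A | x̄ᵢ | ȳᵢ | A·x̄ᵢ | A·ȳᵢ
rectangular body | 20000.00 | 100.00 | 50.00 | 2000000.00 | 1000000.00
semicircular top | 15707.96 | 100.00 | 142.44 | 1570796.33 | 2237462.99
triangular fin | 350.00 | 211.67 | 6.67 | 74083.33 | 2333.33
Σ | 36057.96 |  |  | 3644879.66 | 3239796.33
X̄ = 3644879.66 / 36057.96 = 101.08 mm
Ȳ = 3239796.33 / 36057.96 = 89.85 mm

X̄ = 101.08 mm, Ȳ = 89.85 mm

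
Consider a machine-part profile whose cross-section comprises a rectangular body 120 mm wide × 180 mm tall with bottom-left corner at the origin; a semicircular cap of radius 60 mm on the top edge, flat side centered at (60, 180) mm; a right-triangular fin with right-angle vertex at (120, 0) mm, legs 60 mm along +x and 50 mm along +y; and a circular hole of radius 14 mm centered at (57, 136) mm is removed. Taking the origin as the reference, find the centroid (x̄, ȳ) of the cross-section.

rectangular body: A = 120 × 180 = 21600.00, centroid at (60.00, 90.00).
semicircular top: A = ½π·60² = 5654.87, centroid at (60.00, 205.46).
triangular fin: A = ½·60·50 = 1500.00, centroid at (140.00, 16.67).
hole: A = −π·14² = -615.75, centroid at (57.00, 136.00).
ΣA = 28139.11 mm², ΣAx̄ = 1810194.13 mm³, ΣAȳ = 3047133.73 mm³.
x̄ = 1810194.13/28139.11 = 64.33 mm; ȳ = 3047133.73/28139.11 = 108.29 mm.

x̄ = 64.33 mm, ȳ = 108.29 mm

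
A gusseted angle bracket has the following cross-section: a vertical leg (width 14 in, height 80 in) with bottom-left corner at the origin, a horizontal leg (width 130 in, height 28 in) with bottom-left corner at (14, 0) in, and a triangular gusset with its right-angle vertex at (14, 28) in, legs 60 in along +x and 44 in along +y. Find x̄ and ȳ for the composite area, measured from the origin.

vertical leg: A = 14 × 80 = 1120.00, centroid at (7.00, 40.00).
horizontal leg: A = 130 × 28 = 3640.00, centroid at (79.00, 14.00).
gusset: A = ½·60·44 = 1320.00, centroid at (34.00, 42.67).
ΣA = 6080.00 in², ΣAx̄ = 340280.00 in³, ΣAȳ = 152080.00 in³.
x̄ = 340280.00/6080.00 = 55.97 in; ȳ = 152080.00/6080.00 = 25.01 in.

x̄ = 55.97 in, ȳ = 25.01 in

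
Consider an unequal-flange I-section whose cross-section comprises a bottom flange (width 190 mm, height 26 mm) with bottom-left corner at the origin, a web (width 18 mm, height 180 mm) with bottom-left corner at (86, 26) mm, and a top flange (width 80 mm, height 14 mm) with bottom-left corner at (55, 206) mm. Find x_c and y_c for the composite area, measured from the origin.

x_c = 95.00 mm, y_c = 72.97 mm

bottom flange: A = 190 × 26 = 4940.00, centroid at (95.00, 13.00).
web: A = 18 × 180 = 3240.00, centroid at (95.00, 116.00).
top flange: A = 80 × 14 = 1120.00, centroid at (95.00, 213.00).
ΣA = 9300.00 mm², ΣAx_c = 883500.00 mm³, ΣAy_c = 678620.00 mm³.
x_c = 883500.00/9300.00 = 95.00 mm; y_c = 678620.00/9300.00 = 72.97 mm.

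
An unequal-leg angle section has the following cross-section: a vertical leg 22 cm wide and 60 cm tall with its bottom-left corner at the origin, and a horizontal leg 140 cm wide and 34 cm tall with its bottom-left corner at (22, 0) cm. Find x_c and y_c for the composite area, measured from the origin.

vertical leg: A = 22 × 60 = 1320.00, centroid at (11.00, 30.00).
horizontal leg: A = 140 × 34 = 4760.00, centroid at (92.00, 17.00).
ΣA = 6080.00 cm², ΣAx_c = 452440.00 cm³, ΣAy_c = 120520.00 cm³.
x_c = 452440.00/6080.00 = 74.41 cm; y_c = 120520.00/6080.00 = 19.82 cm.

x_c = 74.41 cm, y_c = 19.82 cm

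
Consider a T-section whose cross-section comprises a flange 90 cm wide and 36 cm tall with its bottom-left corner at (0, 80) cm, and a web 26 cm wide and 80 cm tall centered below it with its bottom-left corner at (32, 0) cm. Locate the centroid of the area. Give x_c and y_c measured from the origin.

web: A = 26 × 80 = 2080.00, centroid at (45.00, 40.00).
flange: A = 90 × 36 = 3240.00, centroid at (45.00, 98.00).
ΣA = 5320.00 cm²
ΣAx_c = (2080.00)(45.00) + (3240.00)(45.00) = 239400.00 cm³
ΣAy_c = (2080.00)(40.00) + (3240.00)(98.00) = 400720.00 cm³
x_c = 239400.00 / 5320.00 = 45.00 cm
y_c = 400720.00 / 5320.00 = 75.32 cm

x_c = 45.00 cm, y_c = 75.32 cm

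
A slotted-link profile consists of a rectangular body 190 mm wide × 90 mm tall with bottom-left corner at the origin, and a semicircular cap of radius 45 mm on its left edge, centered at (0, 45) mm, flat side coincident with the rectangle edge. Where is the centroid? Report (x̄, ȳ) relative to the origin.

x̄ = 77.10 mm, ȳ = 45.00 mm

rectangular body: A = 190 × 90 = 17100.00, centroid at (95.00, 45.00).
semicircular end: A = ½π·45² = 3180.86, centroid at (-19.10, 45.00).
ΣA = 20280.86 mm²
ΣAx̄ = (17100.00)(95.00) + (3180.86)(-19.10) = 1563750.00 mm³
ΣAȳ = (17100.00)(45.00) + (3180.86)(45.00) = 912638.82 mm³
x̄ = 1563750.00 / 20280.86 = 77.10 mm
ȳ = 912638.82 / 20280.86 = 45.00 mm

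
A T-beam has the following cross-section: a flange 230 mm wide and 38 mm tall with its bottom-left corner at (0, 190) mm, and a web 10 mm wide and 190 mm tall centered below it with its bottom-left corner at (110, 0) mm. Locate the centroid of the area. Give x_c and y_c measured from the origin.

x_c = 115.00 mm, y_c = 188.64 mm

web: A = 10 × 190 = 1900.00, centroid at (115.00, 95.00).
flange: A = 230 × 38 = 8740.00, centroid at (115.00, 209.00).
ΣA = 10640.00 mm²
ΣAx_c = (1900.00)(115.00) + (8740.00)(115.00) = 1223600.00 mm³
ΣAy_c = (1900.00)(95.00) + (8740.00)(209.00) = 2007160.00 mm³
x_c = 1223600.00 / 10640.00 = 115.00 mm
y_c = 2007160.00 / 10640.00 = 188.64 mm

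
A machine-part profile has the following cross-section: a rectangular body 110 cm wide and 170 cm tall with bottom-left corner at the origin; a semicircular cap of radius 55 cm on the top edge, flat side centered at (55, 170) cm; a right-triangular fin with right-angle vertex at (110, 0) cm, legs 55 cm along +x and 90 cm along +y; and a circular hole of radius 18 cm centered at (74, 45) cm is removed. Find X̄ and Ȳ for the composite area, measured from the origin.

X̄ = 61.51 cm, Ȳ = 101.84 cm

rectangular body: A = 110 × 170 = 18700.00, centroid at (55.00, 85.00).
semicircular top: A = ½π·55² = 4751.66, centroid at (55.00, 193.34).
triangular fin: A = ½·55·90 = 2475.00, centroid at (128.33, 30.00).
hole: A = −π·18² = -1017.88, centroid at (74.00, 45.00).
ΣA = 24908.78 cm²
ΣAX̄ = (18700.00)(55.00) + (4751.66)(55.00) + (2475.00)(128.33) + (-1017.88)(74.00) = 1532143.41 cm³
ΣAȲ = (18700.00)(85.00) + (4751.66)(193.34) + (2475.00)(30.00) + (-1017.88)(45.00) = 2536644.26 cm³
X̄ = 1532143.41 / 24908.78 = 61.51 cm
Ȳ = 2536644.26 / 24908.78 = 101.84 cm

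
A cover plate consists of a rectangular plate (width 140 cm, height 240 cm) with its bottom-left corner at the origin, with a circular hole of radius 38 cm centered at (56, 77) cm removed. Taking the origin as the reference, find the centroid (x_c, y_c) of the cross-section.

x_c = 72.19 cm, y_c = 126.71 cm

Part | A | x̄ᵢ | ȳᵢ | A·x̄ᵢ | A·ȳᵢ
plate | 33600.00 | 70.00 | 120.00 | 2352000.00 | 4032000.00
hole | -4536.46 | 56.00 | 77.00 | -254041.75 | -349307.40
Σ | 29063.54 |  |  | 2097958.25 | 3682692.60
x_c = 2097958.25 / 29063.54 = 72.19 cm
y_c = 3682692.60 / 29063.54 = 126.71 cm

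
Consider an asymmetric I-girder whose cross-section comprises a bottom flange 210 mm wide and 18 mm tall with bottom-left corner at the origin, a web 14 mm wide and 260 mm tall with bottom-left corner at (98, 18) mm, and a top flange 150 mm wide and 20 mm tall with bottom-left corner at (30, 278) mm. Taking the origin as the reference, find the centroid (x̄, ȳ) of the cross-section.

Part | A | x̄ᵢ | ȳᵢ | A·x̄ᵢ | A·ȳᵢ
bottom flange | 3780.00 | 105.00 | 9.00 | 396900.00 | 34020.00
web | 3640.00 | 105.00 | 148.00 | 382200.00 | 538720.00
top flange | 3000.00 | 105.00 | 288.00 | 315000.00 | 864000.00
Σ | 10420.00 |  |  | 1094100.00 | 1436740.00
x̄ = 1094100.00 / 10420.00 = 105.00 mm
ȳ = 1436740.00 / 10420.00 = 137.88 mm

x̄ = 105.00 mm, ȳ = 137.88 mm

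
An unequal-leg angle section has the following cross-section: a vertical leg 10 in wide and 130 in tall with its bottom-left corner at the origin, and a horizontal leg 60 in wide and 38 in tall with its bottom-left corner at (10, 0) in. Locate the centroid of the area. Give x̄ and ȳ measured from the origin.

vertical leg: A = 10 × 130 = 1300.00, centroid at (5.00, 65.00).
horizontal leg: A = 60 × 38 = 2280.00, centroid at (40.00, 19.00).
ΣA = 3580.00 in²
ΣAx̄ = (1300.00)(5.00) + (2280.00)(40.00) = 97700.00 in³
ΣAȳ = (1300.00)(65.00) + (2280.00)(19.00) = 127820.00 in³
x̄ = 97700.00 / 3580.00 = 27.29 in
ȳ = 127820.00 / 3580.00 = 35.70 in

x̄ = 27.29 in, ȳ = 35.70 in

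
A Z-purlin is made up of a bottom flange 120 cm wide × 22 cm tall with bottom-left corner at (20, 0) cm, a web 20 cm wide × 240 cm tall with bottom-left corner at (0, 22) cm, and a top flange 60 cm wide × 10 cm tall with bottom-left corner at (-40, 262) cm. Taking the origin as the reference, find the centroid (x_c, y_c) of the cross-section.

x_c = 31.49 cm, y_c = 108.31 cm

bottom flange: A = 120 × 22 = 2640.00, centroid at (80.00, 11.00).
web: A = 20 × 240 = 4800.00, centroid at (10.00, 142.00).
top flange: A = 60 × 10 = 600.00, centroid at (-10.00, 267.00).
ΣA = 8040.00 cm²
ΣAx_c = (2640.00)(80.00) + (4800.00)(10.00) + (600.00)(-10.00) = 253200.00 cm³
ΣAy_c = (2640.00)(11.00) + (4800.00)(142.00) + (600.00)(267.00) = 870840.00 cm³
x_c = 253200.00 / 8040.00 = 31.49 cm
y_c = 870840.00 / 8040.00 = 108.31 cm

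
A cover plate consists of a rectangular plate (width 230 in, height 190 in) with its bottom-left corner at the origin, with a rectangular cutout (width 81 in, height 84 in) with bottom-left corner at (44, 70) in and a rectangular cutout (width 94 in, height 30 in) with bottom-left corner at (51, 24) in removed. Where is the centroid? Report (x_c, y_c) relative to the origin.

plate: A = 230 × 190 = 43700.00, centroid at (115.00, 95.00).
hole 1: A = −(81 × 84) = -6804.00, centroid at (84.50, 112.00).
hole 2: A = −(94 × 30) = -2820.00, centroid at (98.00, 39.00).
ΣA = 34076.00 in², ΣAx_c = 4174202.00 in³, ΣAy_c = 3279472.00 in³.
x_c = 4174202.00/34076.00 = 122.50 in; y_c = 3279472.00/34076.00 = 96.24 in.

x_c = 122.50 in, y_c = 96.24 in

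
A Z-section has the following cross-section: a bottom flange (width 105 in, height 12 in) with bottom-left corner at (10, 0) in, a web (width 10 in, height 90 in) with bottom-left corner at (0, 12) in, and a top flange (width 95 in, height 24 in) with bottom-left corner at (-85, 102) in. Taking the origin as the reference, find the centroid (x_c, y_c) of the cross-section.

bottom flange: A = 105 × 12 = 1260.00, centroid at (62.50, 6.00).
web: A = 10 × 90 = 900.00, centroid at (5.00, 57.00).
top flange: A = 95 × 24 = 2280.00, centroid at (-37.50, 114.00).
ΣA = 4440.00 in²
ΣAx_c = (1260.00)(62.50) + (900.00)(5.00) + (2280.00)(-37.50) = -2250.00 in³
ΣAy_c = (1260.00)(6.00) + (900.00)(57.00) + (2280.00)(114.00) = 318780.00 in³
x_c = -2250.00 / 4440.00 = -0.51 in
y_c = 318780.00 / 4440.00 = 71.80 in

x_c = -0.51 in, y_c = 71.80 in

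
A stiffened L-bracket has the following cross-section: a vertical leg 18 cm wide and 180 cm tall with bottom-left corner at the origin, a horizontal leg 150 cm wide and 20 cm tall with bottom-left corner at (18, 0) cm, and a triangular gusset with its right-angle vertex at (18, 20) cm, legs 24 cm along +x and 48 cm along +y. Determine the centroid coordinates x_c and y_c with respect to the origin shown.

x_c = 47.41 cm, y_c = 50.23 cm

vertical leg: A = 18 × 180 = 3240.00, centroid at (9.00, 90.00).
horizontal leg: A = 150 × 20 = 3000.00, centroid at (93.00, 10.00).
gusset: A = ½·24·48 = 576.00, centroid at (26.00, 36.00).
ΣA = 6816.00 cm²
ΣAx_c = (3240.00)(9.00) + (3000.00)(93.00) + (576.00)(26.00) = 323136.00 cm³
ΣAy_c = (3240.00)(90.00) + (3000.00)(10.00) + (576.00)(36.00) = 342336.00 cm³
x_c = 323136.00 / 6816.00 = 47.41 cm
y_c = 342336.00 / 6816.00 = 50.23 cm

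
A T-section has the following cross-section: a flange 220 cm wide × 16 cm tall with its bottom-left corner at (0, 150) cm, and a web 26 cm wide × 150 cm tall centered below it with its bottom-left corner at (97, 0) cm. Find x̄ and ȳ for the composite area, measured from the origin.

x̄ = 110.00 cm, ȳ = 114.37 cm

web: A = 26 × 150 = 3900.00, centroid at (110.00, 75.00).
flange: A = 220 × 16 = 3520.00, centroid at (110.00, 158.00).
ΣA = 7420.00 cm²
ΣAx̄ = (3900.00)(110.00) + (3520.00)(110.00) = 816200.00 cm³
ΣAȳ = (3900.00)(75.00) + (3520.00)(158.00) = 848660.00 cm³
x̄ = 816200.00 / 7420.00 = 110.00 cm
ȳ = 848660.00 / 7420.00 = 114.37 cm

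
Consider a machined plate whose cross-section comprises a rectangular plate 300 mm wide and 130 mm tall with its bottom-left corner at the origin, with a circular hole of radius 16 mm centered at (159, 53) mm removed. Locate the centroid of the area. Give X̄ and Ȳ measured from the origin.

plate: A = 300 × 130 = 39000.00, centroid at (150.00, 65.00).
hole: A = −π·16² = -804.25, centroid at (159.00, 53.00).
ΣA = 38195.75 mm², ΣAX̄ = 5722124.61 mm³, ΣAȲ = 2492374.87 mm³.
X̄ = 5722124.61/38195.75 = 149.81 mm; Ȳ = 2492374.87/38195.75 = 65.25 mm.

X̄ = 149.81 mm, Ȳ = 65.25 mm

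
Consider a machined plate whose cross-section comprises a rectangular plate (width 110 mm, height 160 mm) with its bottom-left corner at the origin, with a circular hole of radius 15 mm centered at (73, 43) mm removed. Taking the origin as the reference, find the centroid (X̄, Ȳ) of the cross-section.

plate: A = 110 × 160 = 17600.00, centroid at (55.00, 80.00).
hole: A = −π·15² = -706.86, centroid at (73.00, 43.00).
ΣA = 16893.14 mm²
ΣAX̄ = (17600.00)(55.00) + (-706.86)(73.00) = 916399.34 mm³
ΣAȲ = (17600.00)(80.00) + (-706.86)(43.00) = 1377605.09 mm³
X̄ = 916399.34 / 16893.14 = 54.25 mm
Ȳ = 1377605.09 / 16893.14 = 81.55 mm

X̄ = 54.25 mm, Ȳ = 81.55 mm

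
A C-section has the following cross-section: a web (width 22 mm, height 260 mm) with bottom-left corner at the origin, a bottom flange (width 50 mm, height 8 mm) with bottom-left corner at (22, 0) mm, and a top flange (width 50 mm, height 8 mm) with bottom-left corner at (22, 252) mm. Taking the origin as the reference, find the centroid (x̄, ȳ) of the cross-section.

x̄ = 15.42 mm, ȳ = 130.00 mm

web: A = 22 × 260 = 5720.00, centroid at (11.00, 130.00).
bottom flange: A = 50 × 8 = 400.00, centroid at (47.00, 4.00).
top flange: A = 50 × 8 = 400.00, centroid at (47.00, 256.00).
ΣA = 6520.00 mm²
ΣAx̄ = (5720.00)(11.00) + (400.00)(47.00) + (400.00)(47.00) = 100520.00 mm³
ΣAȳ = (5720.00)(130.00) + (400.00)(4.00) + (400.00)(256.00) = 847600.00 mm³
x̄ = 100520.00 / 6520.00 = 15.42 mm
ȳ = 847600.00 / 6520.00 = 130.00 mm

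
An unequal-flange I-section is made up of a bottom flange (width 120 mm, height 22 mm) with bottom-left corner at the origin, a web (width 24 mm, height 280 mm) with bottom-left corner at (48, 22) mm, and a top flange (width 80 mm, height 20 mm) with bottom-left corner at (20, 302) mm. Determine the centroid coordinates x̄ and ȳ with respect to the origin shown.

x̄ = 60.00 mm, ȳ = 147.53 mm

Part | A | x̄ᵢ | ȳᵢ | A·x̄ᵢ | A·ȳᵢ
bottom flange | 2640.00 | 60.00 | 11.00 | 158400.00 | 29040.00
web | 6720.00 | 60.00 | 162.00 | 403200.00 | 1088640.00
top flange | 1600.00 | 60.00 | 312.00 | 96000.00 | 499200.00
Σ | 10960.00 |  |  | 657600.00 | 1616880.00
x̄ = 657600.00 / 10960.00 = 60.00 mm
ȳ = 1616880.00 / 10960.00 = 147.53 mm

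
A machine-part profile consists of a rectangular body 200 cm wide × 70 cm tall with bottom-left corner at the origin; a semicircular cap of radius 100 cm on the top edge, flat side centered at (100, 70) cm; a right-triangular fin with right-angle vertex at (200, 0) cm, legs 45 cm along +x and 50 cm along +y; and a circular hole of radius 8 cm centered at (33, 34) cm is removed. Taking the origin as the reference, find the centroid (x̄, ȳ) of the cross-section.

x̄ = 104.66 cm, ȳ = 74.04 cm

rectangular body: A = 200 × 70 = 14000.00, centroid at (100.00, 35.00).
semicircular top: A = ½π·100² = 15707.96, centroid at (100.00, 112.44).
triangular fin: A = ½·45·50 = 1125.00, centroid at (215.00, 16.67).
hole: A = −π·8² = -201.06, centroid at (33.00, 34.00).
ΣA = 30631.90 cm²
ΣAx̄ = (14000.00)(100.00) + (15707.96)(100.00) + (1125.00)(215.00) + (-201.06)(33.00) = 3206036.28 cm³
ΣAȳ = (14000.00)(35.00) + (15707.96)(112.44) + (1125.00)(16.67) + (-201.06)(34.00) = 2268137.99 cm³
x̄ = 3206036.28 / 30631.90 = 104.66 cm
ȳ = 2268137.99 / 30631.90 = 74.04 cm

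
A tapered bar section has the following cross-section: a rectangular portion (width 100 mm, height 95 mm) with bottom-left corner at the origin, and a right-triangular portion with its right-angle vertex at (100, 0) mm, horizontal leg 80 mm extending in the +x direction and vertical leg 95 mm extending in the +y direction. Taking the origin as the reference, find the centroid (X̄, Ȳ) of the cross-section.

rectangular portion: A = 100 × 95 = 9500.00, centroid at (50.00, 47.50).
triangular portion: A = ½·80·95 = 3800.00, centroid at (126.67, 31.67).
ΣA = 13300.00 mm²
ΣAX̄ = (9500.00)(50.00) + (3800.00)(126.67) = 956333.33 mm³
ΣAȲ = (9500.00)(47.50) + (3800.00)(31.67) = 571583.33 mm³
X̄ = 956333.33 / 13300.00 = 71.90 mm
Ȳ = 571583.33 / 13300.00 = 42.98 mm

X̄ = 71.90 mm, Ȳ = 42.98 mm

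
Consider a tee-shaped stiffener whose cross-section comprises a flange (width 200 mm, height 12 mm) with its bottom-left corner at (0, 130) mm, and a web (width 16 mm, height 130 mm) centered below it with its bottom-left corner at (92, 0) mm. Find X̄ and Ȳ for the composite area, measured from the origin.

web: A = 16 × 130 = 2080.00, centroid at (100.00, 65.00).
flange: A = 200 × 12 = 2400.00, centroid at (100.00, 136.00).
ΣA = 4480.00 mm²
ΣAX̄ = (2080.00)(100.00) + (2400.00)(100.00) = 448000.00 mm³
ΣAȲ = (2080.00)(65.00) + (2400.00)(136.00) = 461600.00 mm³
X̄ = 448000.00 / 4480.00 = 100.00 mm
Ȳ = 461600.00 / 4480.00 = 103.04 mm

X̄ = 100.00 mm, Ȳ = 103.04 mm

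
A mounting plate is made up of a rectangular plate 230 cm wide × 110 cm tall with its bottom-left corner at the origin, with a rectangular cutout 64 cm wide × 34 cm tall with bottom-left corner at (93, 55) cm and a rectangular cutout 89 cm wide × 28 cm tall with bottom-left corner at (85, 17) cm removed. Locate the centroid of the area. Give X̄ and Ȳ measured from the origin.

plate: A = 230 × 110 = 25300.00, centroid at (115.00, 55.00).
hole 1: A = −(64 × 34) = -2176.00, centroid at (125.00, 72.00).
hole 2: A = −(89 × 28) = -2492.00, centroid at (129.50, 31.00).
ΣA = 20632.00 cm²
ΣAX̄ = (25300.00)(115.00) + (-2176.00)(125.00) + (-2492.00)(129.50) = 2314786.00 cm³
ΣAȲ = (25300.00)(55.00) + (-2176.00)(72.00) + (-2492.00)(31.00) = 1157576.00 cm³
X̄ = 2314786.00 / 20632.00 = 112.19 cm
Ȳ = 1157576.00 / 20632.00 = 56.11 cm

X̄ = 112.19 cm, Ȳ = 56.11 cm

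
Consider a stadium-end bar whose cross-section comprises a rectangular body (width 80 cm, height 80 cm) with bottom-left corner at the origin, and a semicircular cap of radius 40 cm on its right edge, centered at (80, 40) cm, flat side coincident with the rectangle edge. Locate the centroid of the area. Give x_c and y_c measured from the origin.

x_c = 56.07 cm, y_c = 40.00 cm

rectangular body: A = 80 × 80 = 6400.00, centroid at (40.00, 40.00).
semicircular end: A = ½π·40² = 2513.27, centroid at (96.98, 40.00).
ΣA = 8913.27 cm²
ΣAx_c = (6400.00)(40.00) + (2513.27)(96.98) = 499728.60 cm³
ΣAy_c = (6400.00)(40.00) + (2513.27)(40.00) = 356530.96 cm³
x_c = 499728.60 / 8913.27 = 56.07 cm
y_c = 356530.96 / 8913.27 = 40.00 cm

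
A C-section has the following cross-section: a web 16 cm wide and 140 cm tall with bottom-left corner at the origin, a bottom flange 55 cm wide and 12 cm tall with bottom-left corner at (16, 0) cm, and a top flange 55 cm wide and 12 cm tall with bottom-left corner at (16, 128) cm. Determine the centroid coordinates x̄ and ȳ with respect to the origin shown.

x̄ = 21.16 cm, ȳ = 70.00 cm

Part | A | x̄ᵢ | ȳᵢ | A·x̄ᵢ | A·ȳᵢ
web | 2240.00 | 8.00 | 70.00 | 17920.00 | 156800.00
bottom flange | 660.00 | 43.50 | 6.00 | 28710.00 | 3960.00
top flange | 660.00 | 43.50 | 134.00 | 28710.00 | 88440.00
Σ | 3560.00 |  |  | 75340.00 | 249200.00
x̄ = 75340.00 / 3560.00 = 21.16 cm
ȳ = 249200.00 / 3560.00 = 70.00 cm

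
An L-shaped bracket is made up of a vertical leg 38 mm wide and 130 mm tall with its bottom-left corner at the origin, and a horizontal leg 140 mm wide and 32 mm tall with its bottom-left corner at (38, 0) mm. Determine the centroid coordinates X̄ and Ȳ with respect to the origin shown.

X̄ = 61.33 mm, Ȳ = 41.70 mm

vertical leg: A = 38 × 130 = 4940.00, centroid at (19.00, 65.00).
horizontal leg: A = 140 × 32 = 4480.00, centroid at (108.00, 16.00).
ΣA = 9420.00 mm²
ΣAX̄ = (4940.00)(19.00) + (4480.00)(108.00) = 577700.00 mm³
ΣAȲ = (4940.00)(65.00) + (4480.00)(16.00) = 392780.00 mm³
X̄ = 577700.00 / 9420.00 = 61.33 mm
Ȳ = 392780.00 / 9420.00 = 41.70 mm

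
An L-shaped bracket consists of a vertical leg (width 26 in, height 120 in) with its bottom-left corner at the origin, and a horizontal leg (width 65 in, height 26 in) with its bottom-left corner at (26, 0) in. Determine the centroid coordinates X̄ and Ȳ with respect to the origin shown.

Part | A | x̄ᵢ | ȳᵢ | A·x̄ᵢ | A·ȳᵢ
vertical leg | 3120.00 | 13.00 | 60.00 | 40560.00 | 187200.00
horizontal leg | 1690.00 | 58.50 | 13.00 | 98865.00 | 21970.00
Σ | 4810.00 |  |  | 139425.00 | 209170.00
X̄ = 139425.00 / 4810.00 = 28.99 in
Ȳ = 209170.00 / 4810.00 = 43.49 in

X̄ = 28.99 in, Ȳ = 43.49 in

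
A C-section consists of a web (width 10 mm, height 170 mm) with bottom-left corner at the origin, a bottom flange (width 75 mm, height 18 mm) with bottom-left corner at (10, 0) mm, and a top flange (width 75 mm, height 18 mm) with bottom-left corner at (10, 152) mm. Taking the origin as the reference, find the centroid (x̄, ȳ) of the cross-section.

web: A = 10 × 170 = 1700.00, centroid at (5.00, 85.00).
bottom flange: A = 75 × 18 = 1350.00, centroid at (47.50, 9.00).
top flange: A = 75 × 18 = 1350.00, centroid at (47.50, 161.00).
ΣA = 4400.00 mm², ΣAx̄ = 136750.00 mm³, ΣAȳ = 374000.00 mm³.
x̄ = 136750.00/4400.00 = 31.08 mm; ȳ = 374000.00/4400.00 = 85.00 mm.

x̄ = 31.08 mm, ȳ = 85.00 mm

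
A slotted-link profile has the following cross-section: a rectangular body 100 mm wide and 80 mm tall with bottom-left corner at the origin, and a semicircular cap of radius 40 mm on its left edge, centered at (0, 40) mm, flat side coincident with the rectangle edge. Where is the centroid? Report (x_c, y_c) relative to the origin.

x_c = 33.99 mm, y_c = 40.00 mm

rectangular body: A = 100 × 80 = 8000.00, centroid at (50.00, 40.00).
semicircular end: A = ½π·40² = 2513.27, centroid at (-16.98, 40.00).
ΣA = 10513.27 mm², ΣAx_c = 357333.33 mm³, ΣAy_c = 420530.96 mm³.
x_c = 357333.33/10513.27 = 33.99 mm; y_c = 420530.96/10513.27 = 40.00 mm.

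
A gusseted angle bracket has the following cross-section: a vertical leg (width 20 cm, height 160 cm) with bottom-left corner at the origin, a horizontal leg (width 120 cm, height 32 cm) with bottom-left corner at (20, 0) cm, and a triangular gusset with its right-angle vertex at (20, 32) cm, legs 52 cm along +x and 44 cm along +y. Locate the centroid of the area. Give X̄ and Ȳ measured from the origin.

Part | A | x̄ᵢ | ȳᵢ | A·x̄ᵢ | A·ȳᵢ
vertical leg | 3200.00 | 10.00 | 80.00 | 32000.00 | 256000.00
horizontal leg | 3840.00 | 80.00 | 16.00 | 307200.00 | 61440.00
gusset | 1144.00 | 37.33 | 46.67 | 42709.33 | 53386.67
Σ | 8184.00 |  |  | 381909.33 | 370826.67
X̄ = 381909.33 / 8184.00 = 46.67 cm
Ȳ = 370826.67 / 8184.00 = 45.31 cm

X̄ = 46.67 cm, Ȳ = 45.31 cm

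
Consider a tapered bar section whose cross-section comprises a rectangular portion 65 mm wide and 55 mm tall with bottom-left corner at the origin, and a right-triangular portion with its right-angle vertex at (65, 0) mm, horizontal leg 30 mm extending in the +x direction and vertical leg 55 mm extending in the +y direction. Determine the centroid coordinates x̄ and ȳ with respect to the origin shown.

Part | A | x̄ᵢ | ȳᵢ | A·x̄ᵢ | A·ȳᵢ
rectangular portion | 3575.00 | 32.50 | 27.50 | 116187.50 | 98312.50
triangular portion | 825.00 | 75.00 | 18.33 | 61875.00 | 15125.00
Σ | 4400.00 |  |  | 178062.50 | 113437.50
x̄ = 178062.50 / 4400.00 = 40.47 mm
ȳ = 113437.50 / 4400.00 = 25.78 mm

x̄ = 40.47 mm, ȳ = 25.78 mm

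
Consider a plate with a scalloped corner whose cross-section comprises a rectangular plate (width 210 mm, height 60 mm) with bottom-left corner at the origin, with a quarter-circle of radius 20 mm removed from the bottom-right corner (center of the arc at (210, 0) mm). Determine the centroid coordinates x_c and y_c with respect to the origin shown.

plate: A = 210 × 60 = 12600.00, centroid at (105.00, 30.00).
removed quarter-circle: A = −¼π·20² = -314.16, centroid at (201.51, 8.49).
ΣA = 12285.84 mm²
ΣAx_c = (12600.00)(105.00) + (-314.16)(201.51) = 1259693.22 mm³
ΣAy_c = (12600.00)(30.00) + (-314.16)(8.49) = 375333.33 mm³
x_c = 1259693.22 / 12285.84 = 102.53 mm
y_c = 375333.33 / 12285.84 = 30.55 mm

x_c = 102.53 mm, y_c = 30.55 mm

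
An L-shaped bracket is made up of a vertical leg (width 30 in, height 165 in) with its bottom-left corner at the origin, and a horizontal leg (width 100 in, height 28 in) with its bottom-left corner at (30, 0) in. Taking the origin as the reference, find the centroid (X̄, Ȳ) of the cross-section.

vertical leg: A = 30 × 165 = 4950.00, centroid at (15.00, 82.50).
horizontal leg: A = 100 × 28 = 2800.00, centroid at (80.00, 14.00).
ΣA = 7750.00 in², ΣAX̄ = 298250.00 in³, ΣAȲ = 447575.00 in³.
X̄ = 298250.00/7750.00 = 38.48 in; Ȳ = 447575.00/7750.00 = 57.75 in.

X̄ = 38.48 in, Ȳ = 57.75 in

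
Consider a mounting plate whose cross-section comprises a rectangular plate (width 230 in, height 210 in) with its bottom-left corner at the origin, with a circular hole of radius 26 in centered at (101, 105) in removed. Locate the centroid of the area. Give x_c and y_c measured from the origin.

x_c = 115.64 in, y_c = 105.00 in

plate: A = 230 × 210 = 48300.00, centroid at (115.00, 105.00).
hole: A = −π·26² = -2123.72, centroid at (101.00, 105.00).
ΣA = 46176.28 in²
ΣAx_c = (48300.00)(115.00) + (-2123.72)(101.00) = 5340004.62 in³
ΣAy_c = (48300.00)(105.00) + (-2123.72)(105.00) = 4848509.75 in³
x_c = 5340004.62 / 46176.28 = 115.64 in
y_c = 4848509.75 / 46176.28 = 105.00 in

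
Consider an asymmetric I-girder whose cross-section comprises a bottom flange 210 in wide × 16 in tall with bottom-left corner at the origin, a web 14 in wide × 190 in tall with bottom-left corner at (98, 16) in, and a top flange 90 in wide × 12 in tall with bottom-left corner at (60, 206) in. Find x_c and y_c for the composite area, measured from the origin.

bottom flange: A = 210 × 16 = 3360.00, centroid at (105.00, 8.00).
web: A = 14 × 190 = 2660.00, centroid at (105.00, 111.00).
top flange: A = 90 × 12 = 1080.00, centroid at (105.00, 212.00).
ΣA = 7100.00 in², ΣAx_c = 745500.00 in³, ΣAy_c = 551100.00 in³.
x_c = 745500.00/7100.00 = 105.00 in; y_c = 551100.00/7100.00 = 77.62 in.

x_c = 105.00 in, y_c = 77.62 in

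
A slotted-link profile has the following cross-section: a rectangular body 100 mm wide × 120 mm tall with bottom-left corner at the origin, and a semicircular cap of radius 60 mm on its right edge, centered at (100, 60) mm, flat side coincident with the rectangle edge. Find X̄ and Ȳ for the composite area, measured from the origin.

X̄ = 74.17 mm, Ȳ = 60.00 mm

rectangular body: A = 100 × 120 = 12000.00, centroid at (50.00, 60.00).
semicircular end: A = ½π·60² = 5654.87, centroid at (125.46, 60.00).
ΣA = 17654.87 mm²
ΣAX̄ = (12000.00)(50.00) + (5654.87)(125.46) = 1309486.68 mm³
ΣAȲ = (12000.00)(60.00) + (5654.87)(60.00) = 1059292.01 mm³
X̄ = 1309486.68 / 17654.87 = 74.17 mm
Ȳ = 1059292.01 / 17654.87 = 60.00 mm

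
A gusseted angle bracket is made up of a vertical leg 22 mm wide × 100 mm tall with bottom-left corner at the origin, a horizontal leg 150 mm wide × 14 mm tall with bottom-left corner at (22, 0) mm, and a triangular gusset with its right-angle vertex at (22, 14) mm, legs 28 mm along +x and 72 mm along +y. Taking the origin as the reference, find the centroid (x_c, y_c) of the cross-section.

x_c = 48.89 mm, y_c = 30.71 mm

Part | A | x̄ᵢ | ȳᵢ | A·x̄ᵢ | A·ȳᵢ
vertical leg | 2200.00 | 11.00 | 50.00 | 24200.00 | 110000.00
horizontal leg | 2100.00 | 97.00 | 7.00 | 203700.00 | 14700.00
gusset | 1008.00 | 31.33 | 38.00 | 31584.00 | 38304.00
Σ | 5308.00 |  |  | 259484.00 | 163004.00
x_c = 259484.00 / 5308.00 = 48.89 mm
y_c = 163004.00 / 5308.00 = 30.71 mm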